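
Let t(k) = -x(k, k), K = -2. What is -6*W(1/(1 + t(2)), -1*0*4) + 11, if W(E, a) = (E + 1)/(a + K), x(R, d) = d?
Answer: 11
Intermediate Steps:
t(k) = -k
W(E, a) = (1 + E)/(-2 + a) (W(E, a) = (E + 1)/(a - 2) = (1 + E)/(-2 + a))
-6*W(1/(1 + t(2)), -1*0*4) + 11 = -6*(1 + 1/(1 - 1*2))/(-2 - 1*0*4) + 11 = -6*(1 + 1/(1 - 2))/(-2 + 0*4) + 11 = -6*(1 + 1/(-1))/(-2 + 0) + 11 = -6*(1 - 1)/(-2) + 11 = -(-3)*0 + 11 = -6*0 + 11 = 0 + 11 = 11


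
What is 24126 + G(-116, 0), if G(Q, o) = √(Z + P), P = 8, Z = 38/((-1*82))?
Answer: 24126 + √12669/41 ≈ 24129.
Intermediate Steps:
Z = -19/41 (Z = 38/(-82) = 38*(-1/82) = -19/41 ≈ -0.46341)
G(Q, o) = √12669/41 (G(Q, o) = √(-19/41 + 8) = √(309/41) = √12669/41)
24126 + G(-116, 0) = 24126 + √12669/41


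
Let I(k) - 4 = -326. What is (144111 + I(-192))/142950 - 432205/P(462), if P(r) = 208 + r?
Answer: -3084368306/4788825 ≈ -644.08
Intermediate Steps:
I(k) = -322 (I(k) = 4 - 326 = -322)
(144111 + I(-192))/142950 - 432205/P(462) = (144111 - 322)/142950 - 432205/(208 + 462) = 143789*(1/142950) - 432205/670 = 143789/142950 - 432205*1/670 = 143789/142950 - 86441/134 = -3084368306/4788825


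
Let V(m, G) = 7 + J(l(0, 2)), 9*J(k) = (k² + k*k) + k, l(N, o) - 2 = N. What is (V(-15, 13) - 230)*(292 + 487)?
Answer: -1555663/9 ≈ -1.7285e+5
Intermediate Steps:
l(N, o) = 2 + N
J(k) = k/9 + 2*k²/9 (J(k) = ((k² + k*k) + k)/9 = ((k² + k²) + k)/9 = (2*k² + k)/9 = (k + 2*k²)/9 = k/9 + 2*k²/9)
V(m, G) = 73/9 (V(m, G) = 7 + (2 + 0)*(1 + 2*(2 + 0))/9 = 7 + (⅑)*2*(1 + 2*2) = 7 + (⅑)*2*(1 + 4) = 7 + (⅑)*2*5 = 7 + 10/9 = 73/9)
(V(-15, 13) - 230)*(292 + 487) = (73/9 - 230)*(292 + 487) = -1997/9*779 = -1555663/9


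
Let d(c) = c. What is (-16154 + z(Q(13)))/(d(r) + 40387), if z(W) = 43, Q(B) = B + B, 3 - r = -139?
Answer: -16111/40529 ≈ -0.39752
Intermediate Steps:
r = 142 (r = 3 - 1*(-139) = 3 + 139 = 142)
Q(B) = 2*B
(-16154 + z(Q(13)))/(d(r) + 40387) = (-16154 + 43)/(142 + 40387) = -16111/40529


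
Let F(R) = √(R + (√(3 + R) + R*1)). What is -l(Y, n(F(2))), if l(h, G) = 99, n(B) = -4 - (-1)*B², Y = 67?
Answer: -99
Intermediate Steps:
F(R) = √(√(3 + R) + 2*R) (F(R) = √(R + (√(3 + R) + R)) = √(R + (R + √(3 + R))) = √(√(3 + R) + 2*R))
n(B) = -4 + B²
-l(Y, n(F(2))) = -1*99 = -99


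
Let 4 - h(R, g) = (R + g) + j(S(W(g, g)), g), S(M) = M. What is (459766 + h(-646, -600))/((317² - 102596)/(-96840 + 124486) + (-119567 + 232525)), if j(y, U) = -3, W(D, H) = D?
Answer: 12745331274/3122834761 ≈ 4.0813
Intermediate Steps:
h(R, g) = 7 - R - g (h(R, g) = 4 - ((R + g) - 3) = 4 - (-3 + R + g) = 4 + (3 - R - g) = 7 - R - g)
(459766 + h(-646, -600))/((317² - 102596)/(-96840 + 124486) + (-119567 + 232525)) = (459766 + (7 - 1*(-646) - 1*(-600)))/((317² - 102596)/(-96840 + 124486) + (-119567 + 232525)) = (459766 + (7 + 646 + 600))/((100489 - 102596)/27646 + 112958) = (459766 + 1253)/(-2107*1/27646 + 112958) = 461019/(-2107/27646 + 112958) = 461019/(3122834761/27646) = 461019*(27646/3122834761) = 12745331274/3122834761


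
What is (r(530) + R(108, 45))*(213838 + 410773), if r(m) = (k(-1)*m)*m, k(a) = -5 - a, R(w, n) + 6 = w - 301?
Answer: -701937217189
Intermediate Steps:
R(w, n) = -307 + w (R(w, n) = -6 + (w - 301) = -6 + (-301 + w) = -307 + w)
r(m) = -4*m**2 (r(m) = ((-5 - 1*(-1))*m)*m = ((-5 + 1)*m)*m = (-4*m)*m = -4*m**2)
(r(530) + R(108, 45))*(213838 + 410773) = (-4*530**2 + (-307 + 108))*(213838 + 410773) = (-4*280900 - 199)*624611 = (-1123600 - 199)*624611 = -1123799*624611 = -701937217189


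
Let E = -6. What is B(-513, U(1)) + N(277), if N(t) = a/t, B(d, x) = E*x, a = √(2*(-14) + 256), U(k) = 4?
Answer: -24 + 2*√57/277 ≈ -23.945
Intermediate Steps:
a = 2*√57 (a = √(-28 + 256) = √228 = 2*√57 ≈ 15.100)
B(d, x) = -6*x
N(t) = 2*√57/t (N(t) = (2*√57)/t = 2*√57/t)
B(-513, U(1)) + N(277) = -6*4 + 2*√57/277 = -24 + 2*√57*(1/277) = -24 + 2*√57/277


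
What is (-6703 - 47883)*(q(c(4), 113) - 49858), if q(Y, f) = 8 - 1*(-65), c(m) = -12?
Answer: 2717564010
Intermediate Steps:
q(Y, f) = 73 (q(Y, f) = 8 + 65 = 73)
(-6703 - 47883)*(q(c(4), 113) - 49858) = (-6703 - 47883)*(73 - 49858) = -54586*(-49785) = 2717564010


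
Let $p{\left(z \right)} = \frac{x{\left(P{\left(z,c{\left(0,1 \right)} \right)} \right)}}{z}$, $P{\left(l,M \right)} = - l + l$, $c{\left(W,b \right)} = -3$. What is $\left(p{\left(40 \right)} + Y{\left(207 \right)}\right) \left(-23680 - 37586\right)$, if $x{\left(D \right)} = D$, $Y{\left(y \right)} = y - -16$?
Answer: $-13662318$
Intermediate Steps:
$Y{\left(y \right)} = 16 + y$ ($Y{\left(y \right)} = y + 16 = 16 + y$)
$P{\left(l,M \right)} = 0$
$p{\left(z \right)} = 0$ ($p{\left(z \right)} = \frac{0}{z} = 0$)
$\left(p{\left(40 \right)} + Y{\left(207 \right)}\right) \left(-23680 - 37586\right) = \left(0 + \left(16 + 207\right)\right) \left(-23680 - 37586\right) = \left(0 + 223\right) \left(-61266\right) = 223 \left(-61266\right) = -13662318$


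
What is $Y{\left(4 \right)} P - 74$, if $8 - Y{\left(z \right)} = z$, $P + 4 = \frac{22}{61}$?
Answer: $- \frac{5402}{61} \approx -88.557$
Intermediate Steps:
$P = - \frac{222}{61}$ ($P = -4 + \frac{22}{61} = - \frac{222}{61} \approx -3.6393$)
$Y{\left(z \right)} = 8 - z$
$Y{\left(4 \right)} P - 74 = \left(8 - 4\right) \left(- \frac{222}{61}\right) - 74 = 4 \left(- \frac{222}{61}\right) - 74 = - \frac{888}{61} - 74 = - \frac{5402}{61}$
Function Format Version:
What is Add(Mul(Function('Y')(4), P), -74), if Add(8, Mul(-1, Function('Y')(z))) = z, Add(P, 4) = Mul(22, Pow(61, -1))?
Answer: Rational(-5402, 61) ≈ -88.557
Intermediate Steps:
P = Rational(-222, 61) (P = Add(-4, Mul(22, Pow(61, -1))) = Add(-4, Mul(22, Rational(1, 61))) = Add(-4, Rational(22, 61)) = Rational(-222, 61) ≈ -3.6393)
Function('Y')(z) = Add(8, Mul(-1, z))
Add(Mul(Function('Y')(4), P), -74) = Add(Mul(Add(8, Mul(-1, 4)), Rational(-222, 61)), -74) = Add(Mul(Add(8, -4), Rational(-222, 61)), -74) = Add(Mul(4, Rational(-222, 61)), -74) = Add(Rational(-888, 61), -74) = Rational(-5402, 61)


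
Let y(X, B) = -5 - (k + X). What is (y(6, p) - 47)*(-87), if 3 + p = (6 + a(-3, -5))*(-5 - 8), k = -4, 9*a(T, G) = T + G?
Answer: 4698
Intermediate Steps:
a(T, G) = G/9 + T/9 (a(T, G) = (T + G)/9 = (G + T)/9 = G/9 + T/9)
p = -625/9 (p = -3 + (6 + ((⅑)*(-5) + (⅑)*(-3)))*(-5 - 8) = -3 + (6 + (-5/9 - ⅓))*(-13) = -3 + (6 - 8/9)*(-13) = -3 + (46/9)*(-13) = -3 - 598/9 = -625/9 ≈ -69.444)
y(X, B) = -1 - X (y(X, B) = -5 - (-4 + X) = -5 + (4 - X) = -1 - X)
(y(6, p) - 47)*(-87) = ((-1 - 1*6) - 47)*(-87) = ((-1 - 6) - 47)*(-87) = (-7 - 47)*(-87) = -54*(-87) = 4698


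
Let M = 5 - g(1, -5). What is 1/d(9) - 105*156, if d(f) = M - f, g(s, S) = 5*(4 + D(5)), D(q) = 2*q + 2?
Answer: -1375921/84 ≈ -16380.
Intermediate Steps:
D(q) = 2 + 2*q
g(s, S) = 80 (g(s, S) = 5*(4 + (2 + 2*5)) = 5*(4 + (2 + 10)) = 5*(4 + 12) = 5*16 = 80)
M = -75 (M = 5 - 1*80 = 5 - 80 = -75)
d(f) = -75 - f
1/d(9) - 105*156 = 1/(-75 - 1*9) - 105*156 = 1/(-75 - 9) - 16380 = 1/(-84) - 16380 = -1/84 - 16380 = -1375921/84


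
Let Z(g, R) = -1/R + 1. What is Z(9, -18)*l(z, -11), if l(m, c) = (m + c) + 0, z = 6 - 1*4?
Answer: -19/2 ≈ -9.5000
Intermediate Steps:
Z(g, R) = 1 - 1/R
z = 2 (z = 6 - 4 = 2)
l(m, c) = c + m (l(m, c) = (c + m) + 0 = c + m)
Z(9, -18)*l(z, -11) = ((-1 - 18)/(-18))*(-11 + 2) = -1/18*(-19)*(-9) = (19/18)*(-9) = -19/2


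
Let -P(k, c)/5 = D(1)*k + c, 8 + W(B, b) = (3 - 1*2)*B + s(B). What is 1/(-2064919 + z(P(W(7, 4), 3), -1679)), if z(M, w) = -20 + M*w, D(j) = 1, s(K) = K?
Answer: -1/1989384 ≈ -5.0267e-7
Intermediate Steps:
W(B, b) = -8 + 2*B (W(B, b) = -8 + ((3 - 1*2)*B + B) = -8 + ((3 - 2)*B + B) = -8 + (1*B + B) = -8 + (B + B) = -8 + 2*B)
P(k, c) = -5*c - 5*k (P(k, c) = -5*(1*k + c) = -5*(k + c) = -5*(c + k) = -5*c - 5*k)
1/(-2064919 + z(P(W(7, 4), 3), -1679)) = 1/(-2064919 + (-20 + (-5*3 - 5*(-8 + 2*7))*(-1679))) = 1/(-2064919 + (-20 + (-15 - 5*(-8 + 14))*(-1679))) = 1/(-2064919 + (-20 + (-15 - 5*6)*(-1679))) = 1/(-2064919 + (-20 + (-15 - 30)*(-1679))) = 1/(-2064919 + (-20 - 45*(-1679))) = 1/(-2064919 + (-20 + 75555)) = 1/(-2064919 + 75535) = 1/(-1989384) = -1/1989384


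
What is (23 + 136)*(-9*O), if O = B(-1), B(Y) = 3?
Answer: -4293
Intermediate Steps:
O = 3
(23 + 136)*(-9*O) = (23 + 136)*(-9*3) = 159*(-27) = -4293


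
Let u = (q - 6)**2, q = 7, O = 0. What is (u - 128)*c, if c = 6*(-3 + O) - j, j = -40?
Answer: -2794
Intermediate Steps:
u = 1 (u = (7 - 6)**2 = 1**2 = 1)
c = 22 (c = 6*(-3 + 0) - 1*(-40) = 6*(-3) + 40 = -18 + 40 = 22)
(u - 128)*c = (1 - 128)*22 = -127*22 = -2794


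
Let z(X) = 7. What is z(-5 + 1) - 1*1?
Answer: 6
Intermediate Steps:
z(-5 + 1) - 1*1 = 7 - 1*1 = 7 - 1 = 6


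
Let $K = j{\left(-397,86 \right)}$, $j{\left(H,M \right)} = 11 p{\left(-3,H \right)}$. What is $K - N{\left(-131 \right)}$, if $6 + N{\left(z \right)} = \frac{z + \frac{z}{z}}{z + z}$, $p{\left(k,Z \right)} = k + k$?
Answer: $- \frac{7925}{131} \approx -60.496$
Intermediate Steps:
$p{\left(k,Z \right)} = 2 k$
$j{\left(H,M \right)} = -66$ ($j{\left(H,M \right)} = 11 \cdot 2 \left(-3\right) = 11 \left(-6\right) = -66$)
$K = -66$
$N{\left(z \right)} = -6 + \frac{1 + z}{2 z}$ ($N{\left(z \right)} = -6 + \frac{z + \frac{z}{z}}{z + z} = -6 + \frac{z + 1}{2 z} = -6 + \left(1 + z\right) \frac{1}{2 z} = -6 + \frac{1 + z}{2 z}$)
$K - N{\left(-131 \right)} = -66 - \frac{1 - -1441}{2 \left(-131\right)} = -66 - \frac{1}{2} \left(- \frac{1}{131}\right) \left(1 + 1441\right) = -66 - \frac{1}{2} \left(- \frac{1}{131}\right) 1442 = -66 - - \frac{721}{131} = -66 + \frac{721}{131} = - \frac{7925}{131}$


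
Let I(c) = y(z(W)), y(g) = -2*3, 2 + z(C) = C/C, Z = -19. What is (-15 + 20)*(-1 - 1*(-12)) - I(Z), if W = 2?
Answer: 61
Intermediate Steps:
z(C) = -1 (z(C) = -2 + C/C = -2 + 1 = -1)
y(g) = -6
I(c) = -6
(-15 + 20)*(-1 - 1*(-12)) - I(Z) = (-15 + 20)*(-1 - 1*(-12)) - 1*(-6) = 5*(-1 + 12) + 6 = 5*11 + 6 = 55 + 6 = 61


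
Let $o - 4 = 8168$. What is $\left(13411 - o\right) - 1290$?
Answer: $3949$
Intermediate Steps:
$o = 8172$ ($o = 4 + 8168 = 8172$)
$\left(13411 - o\right) - 1290 = \left(13411 - 8172\right) - 1290 = 5239 - 1290 = 3949$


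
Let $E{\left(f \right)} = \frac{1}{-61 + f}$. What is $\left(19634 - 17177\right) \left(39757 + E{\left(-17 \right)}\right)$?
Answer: $\frac{195365835}{2} \approx 9.7683 \cdot 10^{7}$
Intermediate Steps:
$\left(19634 - 17177\right) \left(39757 + E{\left(-17 \right)}\right) = \left(19634 - 17177\right) \left(39757 + \frac{1}{-61 - 17}\right) = 2457 \left(39757 + \frac{1}{-78}\right) = 2457 \left(39757 - \frac{1}{78}\right) = 2457 \cdot \frac{3101045}{78} = \frac{195365835}{2}$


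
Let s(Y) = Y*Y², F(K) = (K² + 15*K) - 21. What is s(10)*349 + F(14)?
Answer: 349385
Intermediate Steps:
F(K) = -21 + K² + 15*K
s(Y) = Y³
s(10)*349 + F(14) = 10³*349 + (-21 + 14² + 15*14) = 1000*349 + (-21 + 196 + 210) = 349000 + 385 = 349385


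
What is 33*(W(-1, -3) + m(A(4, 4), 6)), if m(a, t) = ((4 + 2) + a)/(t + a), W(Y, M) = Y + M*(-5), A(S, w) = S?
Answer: 495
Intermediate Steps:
W(Y, M) = Y - 5*M
m(a, t) = (6 + a)/(a + t)
33*(W(-1, -3) + m(A(4, 4), 6)) = 33*((-1 - 5*(-3)) + (6 + 4)/(4 + 6)) = 33*((-1 + 15) + 10/10) = 33*(14 + (⅒)*10) = 33*(14 + 1) = 33*15 = 495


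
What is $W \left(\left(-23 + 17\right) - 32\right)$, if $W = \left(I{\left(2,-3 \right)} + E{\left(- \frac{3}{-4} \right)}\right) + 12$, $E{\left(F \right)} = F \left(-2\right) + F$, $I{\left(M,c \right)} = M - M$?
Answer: $- \frac{855}{2} \approx -427.5$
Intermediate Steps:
$I{\left(M,c \right)} = 0$
$E{\left(F \right)} = - F$ ($E{\left(F \right)} = - 2 F + F = - F$)
$W = \frac{45}{4}$ ($W = \left(0 - - \frac{3}{-4}\right) + 12 = \left(0 - \left(-3\right) \left(- \frac{1}{4}\right)\right) + 12 = \left(0 - \frac{3}{4}\right) + 12 = - \frac{3}{4} + 12 = \frac{45}{4} \approx 11.25$)
$W \left(\left(-23 + 17\right) - 32\right) = \frac{45 \left(\left(-23 + 17\right) - 32\right)}{4} = \frac{45 \left(-6 - 32\right)}{4} = \frac{45}{4} \left(-38\right) = - \frac{855}{2}$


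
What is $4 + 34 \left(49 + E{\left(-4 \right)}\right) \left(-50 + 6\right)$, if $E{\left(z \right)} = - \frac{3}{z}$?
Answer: $-74422$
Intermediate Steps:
$4 + 34 \left(49 + E{\left(-4 \right)}\right) \left(-50 + 6\right) = 4 + 34 \left(49 - \frac{3}{-4}\right) \left(-50 + 6\right) = 4 + 34 \left(49 - - \frac{3}{4}\right) \left(-44\right) = 4 + 34 \left(49 + \frac{3}{4}\right) \left(-44\right) = 4 + 34 \cdot \frac{199}{4} \left(-44\right) = 4 + 34 \left(-2189\right) = 4 - 74426 = -74422$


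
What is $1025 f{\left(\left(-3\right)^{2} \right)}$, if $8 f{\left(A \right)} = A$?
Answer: $\frac{9225}{8} \approx 1153.1$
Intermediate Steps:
$f{\left(A \right)} = \frac{A}{8}$
$1025 f{\left(\left(-3\right)^{2} \right)} = 1025 \frac{\left(-3\right)^{2}}{8} = 1025 \cdot \frac{1}{8} \cdot 9 = 1025 \cdot \frac{9}{8} = \frac{9225}{8}$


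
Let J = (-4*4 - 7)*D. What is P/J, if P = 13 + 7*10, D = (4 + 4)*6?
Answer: -83/1104 ≈ -0.075181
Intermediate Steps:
D = 48 (D = 8*6 = 48)
P = 83 (P = 13 + 70 = 83)
J = -1104 (J = (-4*4 - 7)*48 = (-16 - 7)*48 = -23*48 = -1104)
P/J = 83/(-1104) = 83*(-1/1104) = -83/1104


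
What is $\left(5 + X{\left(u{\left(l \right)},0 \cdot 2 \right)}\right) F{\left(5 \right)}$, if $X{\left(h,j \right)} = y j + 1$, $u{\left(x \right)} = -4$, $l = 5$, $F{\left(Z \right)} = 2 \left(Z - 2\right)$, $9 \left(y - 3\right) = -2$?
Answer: $36$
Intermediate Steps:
$y = \frac{25}{9}$ ($y = 3 + \frac{1}{9} \left(-2\right) = 3 - \frac{2}{9} = \frac{25}{9} \approx 2.7778$)
$F{\left(Z \right)} = -4 + 2 Z$ ($F{\left(Z \right)} = 2 \left(-2 + Z\right) = -4 + 2 Z$)
$X{\left(h,j \right)} = 1 + \frac{25 j}{9}$ ($X{\left(h,j \right)} = \frac{25 j}{9} + 1 = 1 + \frac{25 j}{9}$)
$\left(5 + X{\left(u{\left(l \right)},0 \cdot 2 \right)}\right) F{\left(5 \right)} = \left(5 + \left(1 + \frac{25 \cdot 0 \cdot 2}{9}\right)\right) \left(-4 + 2 \cdot 5\right) = \left(5 + \left(1 + \frac{25}{9} \cdot 0\right)\right) \left(-4 + 10\right) = \left(5 + \left(1 + 0\right)\right) 6 = \left(5 + 1\right) 6 = 6 \cdot 6 = 36$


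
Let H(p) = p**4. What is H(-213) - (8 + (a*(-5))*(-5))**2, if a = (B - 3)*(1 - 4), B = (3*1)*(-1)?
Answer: 2058136397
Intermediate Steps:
B = -3 (B = 3*(-1) = -3)
a = 18 (a = (-3 - 3)*(1 - 4) = -6*(-3) = 18)
H(-213) - (8 + (a*(-5))*(-5))**2 = (-213)**4 - (8 + (18*(-5))*(-5))**2 = 2058346161 - (8 - 90*(-5))**2 = 2058346161 - (8 + 450)**2 = 2058346161 - 1*458**2 = 2058346161 - 1*209764 = 2058346161 - 209764 = 2058136397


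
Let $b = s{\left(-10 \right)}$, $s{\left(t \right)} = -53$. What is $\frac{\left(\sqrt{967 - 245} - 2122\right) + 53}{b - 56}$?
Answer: $\frac{2069}{109} - \frac{19 \sqrt{2}}{109} \approx 18.735$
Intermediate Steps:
$b = -53$
$\frac{\left(\sqrt{967 - 245} - 2122\right) + 53}{b - 56} = \frac{\left(\sqrt{967 - 245} - 2122\right) + 53}{-53 - 56} = \frac{\left(\sqrt{722} - 2122\right) + 53}{-109} = \left(\left(19 \sqrt{2} - 2122\right) + 53\right) \left(- \frac{1}{109}\right) = \left(\left(-2122 + 19 \sqrt{2}\right) + 53\right) \left(- \frac{1}{109}\right) = \left(-2069 + 19 \sqrt{2}\right) \left(- \frac{1}{109}\right) = \frac{2069}{109} - \frac{19 \sqrt{2}}{109}$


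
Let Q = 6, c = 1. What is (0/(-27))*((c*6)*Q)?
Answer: 0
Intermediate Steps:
(0/(-27))*((c*6)*Q) = (0/(-27))*((1*6)*6) = (-1/27*0)*(6*6) = 0*36 = 0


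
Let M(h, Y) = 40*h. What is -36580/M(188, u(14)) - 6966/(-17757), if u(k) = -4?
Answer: -3317593/741848 ≈ -4.4721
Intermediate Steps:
-36580/M(188, u(14)) - 6966/(-17757) = -36580/(40*188) - 6966/(-17757) = -36580/7520 - 6966*(-1/17757) = -36580*1/7520 + 774/1973 = -1829/376 + 774/1973 = -3317593/741848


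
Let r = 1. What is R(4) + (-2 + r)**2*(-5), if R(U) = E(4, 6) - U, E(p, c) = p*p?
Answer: 7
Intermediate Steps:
E(p, c) = p**2
R(U) = 16 - U (R(U) = 4**2 - U = 16 - U)
R(4) + (-2 + r)**2*(-5) = (16 - 1*4) + (-2 + 1)**2*(-5) = (16 - 4) + (-1)**2*(-5) = 12 + 1*(-5) = 12 - 5 = 7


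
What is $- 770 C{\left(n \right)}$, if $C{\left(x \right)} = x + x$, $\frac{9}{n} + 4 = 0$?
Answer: $3465$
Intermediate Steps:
$n = - \frac{9}{4}$ ($n = \frac{9}{-4 + 0} = \frac{9}{-4} = 9 \left(- \frac{1}{4}\right) = - \frac{9}{4} \approx -2.25$)
$C{\left(x \right)} = 2 x$
$- 770 C{\left(n \right)} = - 770 \cdot 2 \left(- \frac{9}{4}\right) = \left(-770\right) \left(- \frac{9}{2}\right) = 3465$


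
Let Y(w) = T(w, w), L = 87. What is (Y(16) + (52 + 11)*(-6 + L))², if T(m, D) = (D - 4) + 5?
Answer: 26214400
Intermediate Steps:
T(m, D) = 1 + D (T(m, D) = (-4 + D) + 5 = 1 + D)
Y(w) = 1 + w
(Y(16) + (52 + 11)*(-6 + L))² = ((1 + 16) + (52 + 11)*(-6 + 87))² = (17 + 63*81)² = (17 + 5103)² = 5120² = 26214400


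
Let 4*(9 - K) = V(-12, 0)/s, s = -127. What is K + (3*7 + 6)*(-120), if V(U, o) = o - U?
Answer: -410334/127 ≈ -3231.0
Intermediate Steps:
K = 1146/127 (K = 9 - (0 - 1*(-12))/(4*(-127)) = 9 - (0 + 12)*(-1)/(4*127) = 9 - 3*(-1)/127 = 9 - ¼*(-12/127) = 9 + 3/127 = 1146/127 ≈ 9.0236)
K + (3*7 + 6)*(-120) = 1146/127 + (3*7 + 6)*(-120) = 1146/127 + (21 + 6)*(-120) = 1146/127 + 27*(-120) = 1146/127 - 3240 = -410334/127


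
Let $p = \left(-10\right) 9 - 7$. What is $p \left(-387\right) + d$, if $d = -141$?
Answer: $37398$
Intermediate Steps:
$p = -97$ ($p = -90 - 7 = -97$)
$p \left(-387\right) + d = \left(-97\right) \left(-387\right) - 141 = 37539 - 141 = 37398$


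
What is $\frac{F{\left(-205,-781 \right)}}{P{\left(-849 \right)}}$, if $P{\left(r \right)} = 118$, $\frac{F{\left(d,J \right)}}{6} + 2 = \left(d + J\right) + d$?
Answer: $- \frac{3579}{59} \approx -60.661$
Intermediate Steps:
$F{\left(d,J \right)} = -12 + 6 J + 12 d$ ($F{\left(d,J \right)} = -12 + 6 \left(\left(d + J\right) + d\right) = -12 + 6 \left(\left(J + d\right) + d\right) = -12 + 6 \left(J + 2 d\right) = -12 + \left(6 J + 12 d\right) = -12 + 6 J + 12 d$)
$\frac{F{\left(-205,-781 \right)}}{P{\left(-849 \right)}} = \frac{-12 + 6 \left(-781\right) + 12 \left(-205\right)}{118} = \left(-12 - 4686 - 2460\right) \frac{1}{118} = \left(-7158\right) \frac{1}{118} = - \frac{3579}{59}$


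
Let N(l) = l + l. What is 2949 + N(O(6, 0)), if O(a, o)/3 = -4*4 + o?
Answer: 2853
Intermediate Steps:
O(a, o) = -48 + 3*o (O(a, o) = 3*(-4*4 + o) = 3*(-16 + o) = -48 + 3*o)
N(l) = 2*l
2949 + N(O(6, 0)) = 2949 + 2*(-48 + 3*0) = 2949 + 2*(-48 + 0) = 2949 + 2*(-48) = 2949 - 96 = 2853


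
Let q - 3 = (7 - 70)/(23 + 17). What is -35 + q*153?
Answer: 7321/40 ≈ 183.02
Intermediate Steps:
q = 57/40 (q = 3 + (7 - 70)/(23 + 17) = 3 - 63/40 = 57/40 ≈ 1.4250)
-35 + q*153 = -35 + (57/40)*153 = -35 + 8721/40 = 7321/40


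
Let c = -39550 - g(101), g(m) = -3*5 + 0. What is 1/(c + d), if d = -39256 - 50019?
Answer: -1/128810 ≈ -7.7634e-6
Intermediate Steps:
g(m) = -15 (g(m) = -15 + 0 = -15)
d = -89275
c = -39535 (c = -39550 - 1*(-15) = -39550 + 15 = -39535)
1/(c + d) = 1/(-39535 - 89275) = 1/(-128810) = -1/128810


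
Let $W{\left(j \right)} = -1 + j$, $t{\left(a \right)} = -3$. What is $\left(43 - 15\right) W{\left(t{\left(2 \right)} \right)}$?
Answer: $-112$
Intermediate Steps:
$\left(43 - 15\right) W{\left(t{\left(2 \right)} \right)} = \left(43 - 15\right) \left(-1 - 3\right) = 28 \left(-4\right) = -112$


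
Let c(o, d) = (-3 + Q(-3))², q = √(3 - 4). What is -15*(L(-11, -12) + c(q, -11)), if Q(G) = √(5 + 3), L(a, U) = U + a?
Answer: 90 + 180*√2 ≈ 344.56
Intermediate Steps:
q = I (q = √(-1) = I ≈ 1.0*I)
Q(G) = 2*√2 (Q(G) = √8 = 2*√2)
c(o, d) = (-3 + 2*√2)²
-15*(L(-11, -12) + c(q, -11)) = -15*((-12 - 11) + (17 - 12*√2)) = -15*(-23 + (17 - 12*√2)) = -15*(-6 - 12*√2) = 90 + 180*√2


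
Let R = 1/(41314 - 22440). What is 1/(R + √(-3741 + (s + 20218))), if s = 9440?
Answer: -18874/9232357862291 + 356227876*√25917/9232357862291 ≈ 0.0062117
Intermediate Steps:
R = 1/18874 ≈ 5.2983e-5
1/(R + √(-3741 + (s + 20218))) = 1/(1/18874 + √(-3741 + (9440 + 20218))) = 1/(1/18874 + √(-3741 + 29658)) = 1/(1/18874 + √25917)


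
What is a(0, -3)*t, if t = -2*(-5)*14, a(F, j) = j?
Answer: -420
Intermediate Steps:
t = 140 (t = 10*14 = 140)
a(0, -3)*t = -3*140 = -420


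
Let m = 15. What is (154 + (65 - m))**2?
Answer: 41616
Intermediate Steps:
(154 + (65 - m))**2 = (154 + (65 - 1*15))**2 = (154 + (65 - 15))**2 = (154 + 50)**2 = 204**2 = 41616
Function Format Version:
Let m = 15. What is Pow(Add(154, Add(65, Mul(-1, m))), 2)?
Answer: 41616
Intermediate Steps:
Pow(Add(154, Add(65, Mul(-1, m))), 2) = Pow(Add(154, Add(65, Mul(-1, 15))), 2) = Pow(Add(154, Add(65, -15)), 2) = Pow(Add(154, 50), 2) = Pow(204, 2) = 41616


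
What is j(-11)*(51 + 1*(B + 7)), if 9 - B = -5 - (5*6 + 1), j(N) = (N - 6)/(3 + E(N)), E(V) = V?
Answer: 1751/8 ≈ 218.88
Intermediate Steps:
j(N) = (-6 + N)/(3 + N) (j(N) = (N - 6)/(3 + N) = (-6 + N)/(3 + N))
B = 45 (B = 9 - (-5 - (5*6 + 1)) = 9 - (-5 - (30 + 1)) = 9 - (-5 - 1*31) = 9 - (-5 - 31) = 9 - 1*(-36) = 9 + 36 = 45)
j(-11)*(51 + 1*(B + 7)) = ((-6 - 11)/(3 - 11))*(51 + 1*(45 + 7)) = (-17/(-8))*(51 + 1*52) = (-⅛*(-17))*(51 + 52) = (17/8)*103 = 1751/8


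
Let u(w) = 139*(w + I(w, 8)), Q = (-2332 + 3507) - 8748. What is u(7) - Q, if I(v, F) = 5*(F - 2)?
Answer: 12716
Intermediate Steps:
Q = -7573 (Q = 1175 - 8748 = -7573)
I(v, F) = -10 + 5*F (I(v, F) = 5*(-2 + F) = -10 + 5*F)
u(w) = 4170 + 139*w (u(w) = 139*(w + (-10 + 5*8)) = 139*(w + (-10 + 40)) = 139*(w + 30) = 139*(30 + w) = 4170 + 139*w)
u(7) - Q = (4170 + 139*7) - 1*(-7573) = (4170 + 973) + 7573 = 5143 + 7573 = 12716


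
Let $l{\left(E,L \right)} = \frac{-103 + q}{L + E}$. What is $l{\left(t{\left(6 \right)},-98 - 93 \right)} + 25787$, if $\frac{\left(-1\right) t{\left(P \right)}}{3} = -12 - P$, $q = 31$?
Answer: $\frac{3532891}{137} \approx 25788.0$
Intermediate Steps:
$t{\left(P \right)} = 36 + 3 P$ ($t{\left(P \right)} = - 3 \left(-12 - P\right) = 36 + 3 P$)
$l{\left(E,L \right)} = - \frac{72}{E + L}$ ($l{\left(E,L \right)} = \frac{-103 + 31}{L + E} = - \frac{72}{E + L}$)
$l{\left(t{\left(6 \right)},-98 - 93 \right)} + 25787 = - \frac{72}{\left(36 + 3 \cdot 6\right) - 191} + 25787 = - \frac{72}{\left(36 + 18\right) - 191} + 25787 = - \frac{72}{54 - 191} + 25787 = - \frac{72}{-137} + 25787 = \left(-72\right) \left(- \frac{1}{137}\right) + 25787 = \frac{72}{137} + 25787 = \frac{3532891}{137}$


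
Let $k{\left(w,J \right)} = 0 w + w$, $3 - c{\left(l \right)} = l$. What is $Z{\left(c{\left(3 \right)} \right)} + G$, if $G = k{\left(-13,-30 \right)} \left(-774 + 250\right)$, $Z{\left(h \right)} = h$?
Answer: $6812$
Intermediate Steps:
$c{\left(l \right)} = 3 - l$
$k{\left(w,J \right)} = w$ ($k{\left(w,J \right)} = 0 + w = w$)
$G = 6812$ ($G = - 13 \left(-774 + 250\right) = \left(-13\right) \left(-524\right) = 6812$)
$Z{\left(c{\left(3 \right)} \right)} + G = \left(3 - 3\right) + 6812 = 0 + 6812 = 6812$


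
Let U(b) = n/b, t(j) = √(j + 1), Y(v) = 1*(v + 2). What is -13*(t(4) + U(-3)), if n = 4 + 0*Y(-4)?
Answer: 52/3 - 13*√5 ≈ -11.736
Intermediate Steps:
Y(v) = 2 + v (Y(v) = 1*(2 + v) = 2 + v)
n = 4 (n = 4 + 0*(2 - 4) = 4 + 0*(-2) = 4 + 0 = 4)
t(j) = √(1 + j)
U(b) = 4/b
-13*(t(4) + U(-3)) = -13*(√(1 + 4) + 4/(-3)) = -13*(√5 + 4*(-⅓)) = -13*(√5 - 4/3) = -13*(-4/3 + √5) = 52/3 - 13*√5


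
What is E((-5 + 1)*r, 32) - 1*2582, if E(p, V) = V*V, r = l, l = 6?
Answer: -1558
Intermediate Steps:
r = 6
E(p, V) = V**2
E((-5 + 1)*r, 32) - 1*2582 = 32**2 - 1*2582 = 1024 - 2582 = -1558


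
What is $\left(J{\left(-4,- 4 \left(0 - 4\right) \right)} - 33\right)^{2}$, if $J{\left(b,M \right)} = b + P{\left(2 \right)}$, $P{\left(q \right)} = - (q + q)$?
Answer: $1681$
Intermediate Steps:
$P{\left(q \right)} = - 2 q$
$J{\left(b,M \right)} = -4 + b$ ($J{\left(b,M \right)} = b - 4 = -4 + b$)
$\left(J{\left(-4,- 4 \left(0 - 4\right) \right)} - 33\right)^{2} = \left(\left(-4 - 4\right) - 33\right)^{2} = \left(-8 - 33\right)^{2} = \left(-41\right)^{2} = 1681$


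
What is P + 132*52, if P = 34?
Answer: 6898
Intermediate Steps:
P + 132*52 = 34 + 132*52 = 34 + 6864 = 6898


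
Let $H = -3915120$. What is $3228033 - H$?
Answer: $7143153$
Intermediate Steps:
$3228033 - H = 3228033 - -3915120 = 3228033 + 3915120 = 7143153$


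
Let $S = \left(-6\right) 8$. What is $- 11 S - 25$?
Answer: $503$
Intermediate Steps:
$S = -48$
$- 11 S - 25 = \left(-11\right) \left(-48\right) - 25 = 528 - 25 = 503$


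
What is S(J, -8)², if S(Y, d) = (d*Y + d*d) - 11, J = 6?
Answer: 25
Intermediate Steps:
S(Y, d) = -11 + d² + Y*d (S(Y, d) = (Y*d + d²) - 11 = (d² + Y*d) - 11 = -11 + d² + Y*d)
S(J, -8)² = (-11 + (-8)² + 6*(-8))² = (-11 + 64 - 48)² = 5² = 25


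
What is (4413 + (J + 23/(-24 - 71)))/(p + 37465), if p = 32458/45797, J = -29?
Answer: 6357493743/54334206995 ≈ 0.11701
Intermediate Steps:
p = 32458/45797 (p = 32458*(1/45797) = 32458/45797 ≈ 0.70874)
(4413 + (J + 23/(-24 - 71)))/(p + 37465) = (4413 + (-29 + 23/(-24 - 71)))/(32458/45797 + 37465) = (4413 + (-29 + 23/(-95)))/(1715817063/45797) = (4413 + (-29 + 23*(-1/95)))*(45797/1715817063) = (4413 + (-29 - 23/95))*(45797/1715817063) = (4413 - 2778/95)*(45797/1715817063) = (416457/95)*(45797/1715817063) = 6357493743/54334206995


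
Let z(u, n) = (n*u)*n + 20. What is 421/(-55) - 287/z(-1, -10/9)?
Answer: -383701/16720 ≈ -22.949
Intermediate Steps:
z(u, n) = 20 + u*n² (z(u, n) = u*n² + 20 = 20 + u*n²)
421/(-55) - 287/z(-1, -10/9) = 421/(-55) - 287/(20 - (-10/9)²) = 421*(-1/55) - 287/(20 - (-10*⅑)²) = -421/55 - 287/(20 - (-10/9)²) = -421/55 - 287/(20 - 1*100/81) = -421/55 - 287/(20 - 100/81) = -421/55 - 287/1520/81 = -421/55 - 287*81/1520 = -421/55 - 23247/1520 = -383701/16720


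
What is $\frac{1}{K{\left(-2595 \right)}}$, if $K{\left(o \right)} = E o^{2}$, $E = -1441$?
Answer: $- \frac{1}{9703730025} \approx -1.0305 \cdot 10^{-10}$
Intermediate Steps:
$K{\left(o \right)} = - 1441 o^{2}$
$\frac{1}{K{\left(-2595 \right)}} = \frac{1}{\left(-1441\right) \left(-2595\right)^{2}} = \frac{1}{\left(-1441\right) 6734025} = \frac{1}{-9703730025} = - \frac{1}{9703730025}$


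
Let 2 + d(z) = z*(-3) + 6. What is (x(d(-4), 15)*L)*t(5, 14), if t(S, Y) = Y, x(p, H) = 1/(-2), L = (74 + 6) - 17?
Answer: -441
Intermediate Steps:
L = 63 (L = 80 - 17 = 63)
d(z) = 4 - 3*z (d(z) = -2 + (z*(-3) + 6) = -2 + (-3*z + 6) = -2 + (6 - 3*z) = 4 - 3*z)
x(p, H) = -½
(x(d(-4), 15)*L)*t(5, 14) = -½*63*14 = -63/2*14 = -441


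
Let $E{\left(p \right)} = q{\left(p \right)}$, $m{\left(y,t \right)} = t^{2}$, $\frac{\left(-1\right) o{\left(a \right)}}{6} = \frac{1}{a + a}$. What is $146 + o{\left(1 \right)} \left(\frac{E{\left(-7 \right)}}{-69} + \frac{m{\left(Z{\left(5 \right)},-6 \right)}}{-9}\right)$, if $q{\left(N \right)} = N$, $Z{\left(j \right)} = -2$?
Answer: $\frac{3627}{23} \approx 157.7$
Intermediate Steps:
$o{\left(a \right)} = - \frac{3}{a}$ ($o{\left(a \right)} = - \frac{6}{a + a} = - \frac{6}{2 a} = - 6 \frac{1}{2 a} = - \frac{3}{a}$)
$E{\left(p \right)} = p$
$146 + o{\left(1 \right)} \left(\frac{E{\left(-7 \right)}}{-69} + \frac{m{\left(Z{\left(5 \right)},-6 \right)}}{-9}\right) = 146 + - \frac{3}{1} \left(- \frac{7}{-69} + \frac{\left(-6\right)^{2}}{-9}\right) = 146 + \left(-3\right) 1 \left(\left(-7\right) \left(- \frac{1}{69}\right) + 36 \left(- \frac{1}{9}\right)\right) = 146 - 3 \left(\frac{7}{69} - 4\right) = 146 - - \frac{269}{23} = 146 + \frac{269}{23} = \frac{3627}{23}$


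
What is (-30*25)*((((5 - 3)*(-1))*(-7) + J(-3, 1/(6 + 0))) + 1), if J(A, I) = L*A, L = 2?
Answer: -6750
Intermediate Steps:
J(A, I) = 2*A
(-30*25)*((((5 - 3)*(-1))*(-7) + J(-3, 1/(6 + 0))) + 1) = (-30*25)*((((5 - 3)*(-1))*(-7) + 2*(-3)) + 1) = -750*(((2*(-1))*(-7) - 6) + 1) = -750*((-2*(-7) - 6) + 1) = -750*((14 - 6) + 1) = -750*(8 + 1) = -750*9 = -6750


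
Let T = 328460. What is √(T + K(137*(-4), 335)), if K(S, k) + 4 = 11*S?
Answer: 2*√80607 ≈ 567.83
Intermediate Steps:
K(S, k) = -4 + 11*S
√(T + K(137*(-4), 335)) = √(328460 + (-4 + 11*(137*(-4)))) = √(328460 + (-4 + 11*(-548))) = √(328460 + (-4 - 6028)) = √(328460 - 6032) = √322428 = 2*√80607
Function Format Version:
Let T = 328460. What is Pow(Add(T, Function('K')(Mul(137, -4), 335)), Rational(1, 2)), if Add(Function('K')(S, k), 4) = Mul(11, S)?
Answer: Mul(2, Pow(80607, Rational(1, 2))) ≈ 567.83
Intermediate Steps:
Function('K')(S, k) = Add(-4, Mul(11, S))
Pow(Add(T, Function('K')(Mul(137, -4), 335)), Rational(1, 2)) = Pow(Add(328460, Add(-4, Mul(11, Mul(137, -4)))), Rational(1, 2)) = Pow(Add(328460, Add(-4, Mul(11, -548))), Rational(1, 2)) = Pow(Add(328460, Add(-4, -6028)), Rational(1, 2)) = Pow(Add(328460, -6032), Rational(1, 2)) = Pow(322428, Rational(1, 2)) = Mul(2, Pow(80607, Rational(1, 2)))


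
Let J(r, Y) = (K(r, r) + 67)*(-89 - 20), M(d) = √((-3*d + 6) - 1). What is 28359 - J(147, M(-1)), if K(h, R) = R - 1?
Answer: 51576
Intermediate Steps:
M(d) = √(5 - 3*d) (M(d) = √((6 - 3*d) - 1) = √(5 - 3*d))
K(h, R) = -1 + R
J(r, Y) = -7194 - 109*r (J(r, Y) = ((-1 + r) + 67)*(-89 - 20) = (66 + r)*(-109) = -7194 - 109*r)
28359 - J(147, M(-1)) = 28359 - (-7194 - 109*147) = 28359 - (-7194 - 16023) = 28359 - 1*(-23217) = 28359 + 23217 = 51576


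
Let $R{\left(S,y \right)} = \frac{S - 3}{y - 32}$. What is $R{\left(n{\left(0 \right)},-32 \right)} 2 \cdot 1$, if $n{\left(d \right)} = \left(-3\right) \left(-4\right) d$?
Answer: $\frac{3}{32} \approx 0.09375$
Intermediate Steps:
$n{\left(d \right)} = 12 d$
$R{\left(S,y \right)} = \frac{-3 + S}{-32 + y}$
$R{\left(n{\left(0 \right)},-32 \right)} 2 \cdot 1 = \frac{-3 + 12 \cdot 0}{-32 - 32} \cdot 2 \cdot 1 = \frac{-3 + 0}{-64} \cdot 2 = \left(- \frac{1}{64}\right) \left(-3\right) 2 = \frac{3}{64} \cdot 2 = \frac{3}{32}$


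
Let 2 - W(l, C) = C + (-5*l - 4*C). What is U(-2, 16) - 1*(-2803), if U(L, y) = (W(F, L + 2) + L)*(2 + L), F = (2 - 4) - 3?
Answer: 2803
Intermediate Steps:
F = -5 (F = -2 - 3 = -5)
W(l, C) = 2 + 3*C + 5*l (W(l, C) = 2 - (C + (-5*l - 4*C)) = 2 - (-5*l - 3*C) = 2 + (3*C + 5*l) = 2 + 3*C + 5*l)
U(L, y) = (-17 + 4*L)*(2 + L) (U(L, y) = ((2 + 3*(L + 2) + 5*(-5)) + L)*(2 + L) = ((2 + 3*(2 + L) - 25) + L)*(2 + L) = ((2 + (6 + 3*L) - 25) + L)*(2 + L) = ((-17 + 3*L) + L)*(2 + L) = (-17 + 4*L)*(2 + L))
U(-2, 16) - 1*(-2803) = (-34 - 9*(-2) + 4*(-2)²) - 1*(-2803) = (-34 + 18 + 4*4) + 2803 = (-34 + 18 + 16) + 2803 = 0 + 2803 = 2803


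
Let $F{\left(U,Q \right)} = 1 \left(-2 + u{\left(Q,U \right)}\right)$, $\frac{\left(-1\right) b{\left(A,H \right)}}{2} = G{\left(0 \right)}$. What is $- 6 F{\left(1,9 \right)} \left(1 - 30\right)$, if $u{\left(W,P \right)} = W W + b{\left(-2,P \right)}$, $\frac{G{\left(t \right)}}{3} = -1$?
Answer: $14790$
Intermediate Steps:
$G{\left(t \right)} = -3$ ($G{\left(t \right)} = 3 \left(-1\right) = -3$)
$b{\left(A,H \right)} = 6$ ($b{\left(A,H \right)} = \left(-2\right) \left(-3\right) = 6$)
$u{\left(W,P \right)} = 6 + W^{2}$ ($u{\left(W,P \right)} = W W + 6 = W^{2} + 6 = 6 + W^{2}$)
$F{\left(U,Q \right)} = 4 + Q^{2}$ ($F{\left(U,Q \right)} = 1 \left(-2 + \left(6 + Q^{2}\right)\right) = 1 \left(4 + Q^{2}\right) = 4 + Q^{2}$)
$- 6 F{\left(1,9 \right)} \left(1 - 30\right) = - 6 \left(4 + 9^{2}\right) \left(1 - 30\right) = - 6 \left(4 + 81\right) \left(-29\right) = \left(-6\right) 85 \left(-29\right) = \left(-510\right) \left(-29\right) = 14790$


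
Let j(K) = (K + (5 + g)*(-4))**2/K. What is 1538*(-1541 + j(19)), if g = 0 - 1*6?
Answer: -44217500/19 ≈ -2.3272e+6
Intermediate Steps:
g = -6 (g = 0 - 6 = -6)
j(K) = (4 + K)**2/K (j(K) = (K + (5 - 6)*(-4))**2/K = (K - 1*(-4))**2/K = (K + 4)**2/K = (4 + K)**2/K)
1538*(-1541 + j(19)) = 1538*(-1541 + (4 + 19)**2/19) = 1538*(-1541 + (1/19)*23**2) = 1538*(-1541 + (1/19)*529) = 1538*(-1541 + 529/19) = 1538*(-28750/19) = -44217500/19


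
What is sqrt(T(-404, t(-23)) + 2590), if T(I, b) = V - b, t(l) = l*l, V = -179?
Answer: sqrt(1882) ≈ 43.382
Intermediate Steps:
t(l) = l**2
T(I, b) = -179 - b
sqrt(T(-404, t(-23)) + 2590) = sqrt((-179 - 1*(-23)**2) + 2590) = sqrt((-179 - 1*529) + 2590) = sqrt((-179 - 529) + 2590) = sqrt(-708 + 2590) = sqrt(1882)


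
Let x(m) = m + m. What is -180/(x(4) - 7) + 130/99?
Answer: -17690/99 ≈ -178.69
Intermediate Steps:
x(m) = 2*m
-180/(x(4) - 7) + 130/99 = -180/(2*4 - 7) + 130/99 = -180/(8 - 7) + 130*(1/99) = -180/1 + 130/99 = -180*1 + 130/99 = -180 + 130/99 = -17690/99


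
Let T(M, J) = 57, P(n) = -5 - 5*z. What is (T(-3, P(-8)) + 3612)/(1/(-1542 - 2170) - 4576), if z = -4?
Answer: -13619328/16986113 ≈ -0.80179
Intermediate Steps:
P(n) = 15 (P(n) = -5 - 5*(-4) = -5 + 20 = 15)
(T(-3, P(-8)) + 3612)/(1/(-1542 - 2170) - 4576) = (57 + 3612)/(1/(-1542 - 2170) - 4576) = 3669/(1/(-3712) - 4576) = 3669/(-1/3712 - 4576) = 3669/(-16986113/3712) = 3669*(-3712/16986113) = -13619328/16986113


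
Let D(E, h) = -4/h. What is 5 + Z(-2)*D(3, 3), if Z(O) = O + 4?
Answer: 7/3 ≈ 2.3333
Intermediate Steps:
Z(O) = 4 + O
5 + Z(-2)*D(3, 3) = 5 + (4 - 2)*(-4/3) = 5 + 2*(-4*⅓) = 5 + 2*(-4/3) = 5 - 8/3 = 7/3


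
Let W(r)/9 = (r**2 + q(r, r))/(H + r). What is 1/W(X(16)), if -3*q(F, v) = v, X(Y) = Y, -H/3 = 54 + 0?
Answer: -73/1128 ≈ -0.064716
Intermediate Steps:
H = -162 (H = -3*(54 + 0) = -3*54 = -162)
q(F, v) = -v/3
W(r) = 9*(r**2 - r/3)/(-162 + r) (W(r) = 9*((r**2 - r/3)/(-162 + r)) = 9*(r**2 - r/3)/(-162 + r))
1/W(X(16)) = 1/(3*16*(-1 + 3*16)/(-162 + 16)) = 1/(3*16*(-1 + 48)/(-146)) = 1/(3*16*(-1/146)*47) = 1/(-1128/73) = -73/1128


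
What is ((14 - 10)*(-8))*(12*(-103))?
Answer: 39552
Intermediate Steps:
((14 - 10)*(-8))*(12*(-103)) = (4*(-8))*(-1236) = -32*(-1236) = 39552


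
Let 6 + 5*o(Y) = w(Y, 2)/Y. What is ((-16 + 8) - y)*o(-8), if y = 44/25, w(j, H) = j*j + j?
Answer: 3172/125 ≈ 25.376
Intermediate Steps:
w(j, H) = j + j² (w(j, H) = j² + j = j + j²)
o(Y) = -1 + Y/5 (o(Y) = -6/5 + ((Y*(1 + Y))/Y)/5 = -6/5 + (1 + Y)/5 = -6/5 + (⅕ + Y/5) = -1 + Y/5)
y = 44/25 (y = 44*(1/25) = 44/25 ≈ 1.7600)
((-16 + 8) - y)*o(-8) = ((-16 + 8) - 1*44/25)*(-1 + (⅕)*(-8)) = (-8 - 44/25)*(-1 - 8/5) = -244/25*(-13/5) = 3172/125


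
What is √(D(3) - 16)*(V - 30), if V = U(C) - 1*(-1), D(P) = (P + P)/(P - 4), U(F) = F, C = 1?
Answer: -28*I*√22 ≈ -131.33*I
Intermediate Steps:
D(P) = 2*P/(-4 + P) (D(P) = (2*P)/(-4 + P) = 2*P/(-4 + P))
V = 2 (V = 1 - 1*(-1) = 1 + 1 = 2)
√(D(3) - 16)*(V - 30) = √(2*3/(-4 + 3) - 16)*(2 - 30) = √(2*3/(-1) - 16)*(-28) = √(2*3*(-1) - 16)*(-28) = √(-6 - 16)*(-28) = √(-22)*(-28) = (I*√22)*(-28) = -28*I*√22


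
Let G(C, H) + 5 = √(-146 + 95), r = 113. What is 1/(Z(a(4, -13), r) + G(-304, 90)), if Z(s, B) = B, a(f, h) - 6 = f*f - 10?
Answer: 36/3905 - I*√51/11715 ≈ 0.0092189 - 0.0006096*I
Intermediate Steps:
a(f, h) = -4 + f² (a(f, h) = 6 + (f*f - 10) = 6 + (f² - 10) = 6 + (-10 + f²) = -4 + f²)
G(C, H) = -5 + I*√51 (G(C, H) = -5 + √(-146 + 95) = -5 + √(-51) = -5 + I*√51)
1/(Z(a(4, -13), r) + G(-304, 90)) = 1/(113 + (-5 + I*√51)) = 1/(108 + I*√51)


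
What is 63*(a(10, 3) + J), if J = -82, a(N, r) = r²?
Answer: -4599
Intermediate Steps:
63*(a(10, 3) + J) = 63*(3² - 82) = 63*(9 - 82) = 63*(-73) = -4599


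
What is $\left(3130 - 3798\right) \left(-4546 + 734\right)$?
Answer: $2546416$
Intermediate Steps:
$\left(3130 - 3798\right) \left(-4546 + 734\right) = \left(-668\right) \left(-3812\right) = 2546416$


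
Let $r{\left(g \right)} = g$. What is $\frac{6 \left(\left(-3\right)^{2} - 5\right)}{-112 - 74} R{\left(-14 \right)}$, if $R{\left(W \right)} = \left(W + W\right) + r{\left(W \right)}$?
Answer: $\frac{168}{31} \approx 5.4194$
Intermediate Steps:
$R{\left(W \right)} = 3 W$ ($R{\left(W \right)} = \left(W + W\right) + W = 2 W + W = 3 W$)
$\frac{6 \left(\left(-3\right)^{2} - 5\right)}{-112 - 74} R{\left(-14 \right)} = \frac{6 \left(\left(-3\right)^{2} - 5\right)}{-112 - 74} \cdot 3 \left(-14\right) = \frac{6 \left(9 - 5\right)}{-186} \left(-42\right) = - \frac{6 \cdot 4}{186} \left(-42\right) = \left(- \frac{1}{186}\right) 24 \left(-42\right) = \left(- \frac{4}{31}\right) \left(-42\right) = \frac{168}{31}$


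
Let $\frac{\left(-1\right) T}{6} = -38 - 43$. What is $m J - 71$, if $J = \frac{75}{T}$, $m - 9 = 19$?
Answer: $- \frac{5401}{81} \approx -66.679$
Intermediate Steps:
$T = 486$ ($T = - 6 \left(-38 - 43\right) = \left(-6\right) \left(-81\right) = 486$)
$m = 28$ ($m = 9 + 19 = 28$)
$J = \frac{25}{162}$ ($J = \frac{75}{486} = 75 \cdot \frac{1}{486} = \frac{25}{162} \approx 0.15432$)
$m J - 71 = 28 \cdot \frac{25}{162} - 71 = \frac{350}{81} - 71 = - \frac{5401}{81}$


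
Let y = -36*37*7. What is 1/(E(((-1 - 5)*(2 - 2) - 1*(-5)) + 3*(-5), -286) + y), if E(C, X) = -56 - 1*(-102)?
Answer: -1/9278 ≈ -0.00010778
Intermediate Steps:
E(C, X) = 46 (E(C, X) = -56 + 102 = 46)
y = -9324 (y = -1332*7 = -9324)
1/(E(((-1 - 5)*(2 - 2) - 1*(-5)) + 3*(-5), -286) + y) = 1/(46 - 9324) = 1/(-9278) = -1/9278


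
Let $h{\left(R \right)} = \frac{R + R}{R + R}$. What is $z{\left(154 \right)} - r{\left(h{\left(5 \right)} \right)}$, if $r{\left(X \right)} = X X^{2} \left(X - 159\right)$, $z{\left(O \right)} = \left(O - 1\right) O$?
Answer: $23720$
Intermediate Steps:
$h{\left(R \right)} = 1$ ($h{\left(R \right)} = \frac{2 R}{2 R} = 2 R \frac{1}{2 R} = 1$)
$z{\left(O \right)} = O \left(-1 + O\right)$ ($z{\left(O \right)} = \left(-1 + O\right) O = O \left(-1 + O\right)$)
$r{\left(X \right)} = X^{3} \left(-159 + X\right)$
$z{\left(154 \right)} - r{\left(h{\left(5 \right)} \right)} = 154 \left(-1 + 154\right) - 1^{3} \left(-159 + 1\right) = 154 \cdot 153 - 1 \left(-158\right) = 23562 - -158 = 23562 + 158 = 23720$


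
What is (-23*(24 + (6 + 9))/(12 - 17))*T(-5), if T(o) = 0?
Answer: 0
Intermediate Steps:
(-23*(24 + (6 + 9))/(12 - 17))*T(-5) = -23*(24 + (6 + 9))/(12 - 17)*0 = -23*(24 + 15)/(-5)*0 = -897*(-1)/5*0 = -23*(-39/5)*0 = (897/5)*0 = 0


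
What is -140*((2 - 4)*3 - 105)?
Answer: 15540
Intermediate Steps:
-140*((2 - 4)*3 - 105) = -140*(-2*3 - 105) = -140*(-6 - 105) = -140*(-111) = 15540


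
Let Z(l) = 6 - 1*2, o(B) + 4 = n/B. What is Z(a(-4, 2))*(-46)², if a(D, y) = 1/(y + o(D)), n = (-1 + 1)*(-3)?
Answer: 8464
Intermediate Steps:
n = 0 (n = 0*(-3) = 0)
o(B) = -4 (o(B) = -4 + 0/B = -4 + 0 = -4)
a(D, y) = 1/(-4 + y) (a(D, y) = 1/(y - 4) = 1/(-4 + y))
Z(l) = 4 (Z(l) = 6 - 2 = 4)
Z(a(-4, 2))*(-46)² = 4*(-46)² = 4*2116 = 8464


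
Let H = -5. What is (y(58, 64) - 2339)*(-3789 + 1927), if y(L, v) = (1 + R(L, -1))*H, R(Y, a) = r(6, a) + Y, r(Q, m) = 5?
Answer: 4951058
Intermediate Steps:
R(Y, a) = 5 + Y
y(L, v) = -30 - 5*L (y(L, v) = (1 + (5 + L))*(-5) = (6 + L)*(-5) = -30 - 5*L)
(y(58, 64) - 2339)*(-3789 + 1927) = ((-30 - 5*58) - 2339)*(-3789 + 1927) = ((-30 - 290) - 2339)*(-1862) = (-320 - 2339)*(-1862) = -2659*(-1862) = 4951058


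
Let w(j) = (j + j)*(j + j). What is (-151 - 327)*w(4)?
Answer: -30592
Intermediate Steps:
w(j) = 4*j² (w(j) = (2*j)*(2*j) = 4*j²)
(-151 - 327)*w(4) = (-151 - 327)*(4*4²) = -1912*16 = -478*64 = -30592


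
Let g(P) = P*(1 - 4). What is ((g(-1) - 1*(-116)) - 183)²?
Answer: 4096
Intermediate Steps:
g(P) = -3*P (g(P) = P*(-3) = -3*P)
((g(-1) - 1*(-116)) - 183)² = ((-3*(-1) - 1*(-116)) - 183)² = ((3 + 116) - 183)² = (119 - 183)² = (-64)² = 4096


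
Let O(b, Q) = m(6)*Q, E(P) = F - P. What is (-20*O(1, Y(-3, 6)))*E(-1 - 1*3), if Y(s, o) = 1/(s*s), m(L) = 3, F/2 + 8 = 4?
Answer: 80/3 ≈ 26.667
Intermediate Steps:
F = -8 (F = -16 + 2*4 = -16 + 8 = -8)
E(P) = -8 - P
Y(s, o) = s**(-2) (Y(s, o) = 1/(s**2) = s**(-2))
O(b, Q) = 3*Q
(-20*O(1, Y(-3, 6)))*E(-1 - 1*3) = (-60/(-3)**2)*(-8 - (-1 - 1*3)) = (-60/9)*(-8 - (-1 - 3)) = (-20*1/3)*(-8 - 1*(-4)) = -20*(-8 + 4)/3 = -20/3*(-4) = 80/3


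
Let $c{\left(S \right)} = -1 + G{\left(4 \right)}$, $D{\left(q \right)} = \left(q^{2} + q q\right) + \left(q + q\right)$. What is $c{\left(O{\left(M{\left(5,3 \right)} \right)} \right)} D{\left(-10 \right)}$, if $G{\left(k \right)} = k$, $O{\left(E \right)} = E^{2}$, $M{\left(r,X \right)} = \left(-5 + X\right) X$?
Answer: $540$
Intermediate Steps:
$M{\left(r,X \right)} = X \left(-5 + X\right)$
$D{\left(q \right)} = 2 q + 2 q^{2}$ ($D{\left(q \right)} = \left(q^{2} + q^{2}\right) + 2 q = 2 q^{2} + 2 q = 2 q + 2 q^{2}$)
$c{\left(S \right)} = 3$ ($c{\left(S \right)} = -1 + 4 = 3$)
$c{\left(O{\left(M{\left(5,3 \right)} \right)} \right)} D{\left(-10 \right)} = 3 \cdot 2 \left(-10\right) \left(1 - 10\right) = 3 \cdot 2 \left(-10\right) \left(-9\right) = 3 \cdot 180 = 540$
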